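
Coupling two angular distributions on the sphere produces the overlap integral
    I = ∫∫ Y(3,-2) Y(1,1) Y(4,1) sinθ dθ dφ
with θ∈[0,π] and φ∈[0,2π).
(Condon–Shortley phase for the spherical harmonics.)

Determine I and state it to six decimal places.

-0.106622

Rules hold: Σm=0, L=8 even, 2≤4≤4.
N = 7·3·9 = 189
Δ = 0!·6!·2!/9! = 1/252
Racah Σ t=0..0: t=0:+1/36 = 1/36
⇒ 3j(3 1 4; 0 0 0)² = 4/63, sgn +1
Racah Σ t=0..0: t=0:+1/240 = 1/240
⇒ 3j(3 1 4; -2 1 1)² = 1/84, sgn -1
4πI² = N·(3j₀)²·(3jₘ)² = 1/7
I = -1·√(0.142857/4π) = -0.10662181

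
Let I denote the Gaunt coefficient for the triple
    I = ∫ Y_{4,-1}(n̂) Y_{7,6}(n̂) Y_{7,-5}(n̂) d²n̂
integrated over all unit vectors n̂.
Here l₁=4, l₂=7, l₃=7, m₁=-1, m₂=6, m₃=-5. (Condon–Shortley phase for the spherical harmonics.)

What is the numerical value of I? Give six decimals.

-0.082726

Rules hold: Σm=0, L=18 even, 3≤7≤11.
N = 9·15·15 = 2025
Δ = 4!·4!·10!/19! = 1/58198140
Racah Σ t=0..4: t=0:+1/17418240 t=1:−1/622080 t=2:+1/230400 t=3:−1/622080 t=4:+1/17418240 = 1/806400
⇒ 3j(4 7 7; 0 0 0)² = 2268/230945, sgn -1
Racah Σ t=3..4: t=3:−1/87091200 t=4:+1/52254720 = 1/130636800
⇒ 3j(4 7 7; -1 6 -5)² = 88/20349, sgn +1
4πI² = N·(3j₀)²·(3jₘ)² = 116640/1356277
I = -1·√(0.0860001/4π) = -0.08272650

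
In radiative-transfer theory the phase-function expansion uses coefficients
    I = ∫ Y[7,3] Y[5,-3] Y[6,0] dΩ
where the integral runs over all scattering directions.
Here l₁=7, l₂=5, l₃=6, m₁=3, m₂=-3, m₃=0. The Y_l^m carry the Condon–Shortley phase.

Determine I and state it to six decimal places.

m-sum 0 ✓  L=18 even ✓  2≤6≤12 ✓
Π(2lᵢ+1) = 15×11×13 = 2145
triangle coeff Δ(7,5,6) = 1/174594420
Σ_t [1,5]: t=1:−1/4147200 t=2:+1/207360 t=3:−1/82944 t=4:+1/207360 t=5:−1/4147200 = -1/345600
(3j)²=420/46189 [(7 5 6; 0 0 0)], sign=-1
Σ_t [0,2]: t=0:+1/1658880 t=1:−1/518400 t=2:+1/1658880 = -1/1382400
(3j)²=504/46189 [(7 5 6; 3 -3 0)], sign=-1
⇒ 4πI² = 3175200/14919047
I = (+1)√(3175200/14919047/(4π)) = 0.13013978

0.130140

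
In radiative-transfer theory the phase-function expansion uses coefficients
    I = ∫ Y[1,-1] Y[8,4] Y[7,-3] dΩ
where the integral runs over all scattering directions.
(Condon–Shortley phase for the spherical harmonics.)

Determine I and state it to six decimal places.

0.248575

Rules hold: Σm=0, L=16 even, 7≤7≤9.
N = 3·17·15 = 765
Δ = 2!·0!·14!/17! = 1/2040
Racah Σ t=1..1: t=1:−1/25401600 = -1/25401600
⇒ 3j(1 8 7; 0 0 0)² = 8/255, sgn +1
Racah Σ t=2..2: t=2:+1/174182400 = 1/174182400
⇒ 3j(1 8 7; -1 4 -3)² = 11/340, sgn +1
4πI² = N·(3j₀)²·(3jₘ)² = 66/85
I = +1·√(0.776471/4π) = 0.24857507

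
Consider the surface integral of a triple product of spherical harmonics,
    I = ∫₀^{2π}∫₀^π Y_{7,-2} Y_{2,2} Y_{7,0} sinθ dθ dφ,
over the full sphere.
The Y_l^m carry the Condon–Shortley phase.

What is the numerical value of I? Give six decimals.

Checks pass: Σm=0; 16 even; l₃=7∈[5,9].
(2·7+1)(2·2+1)(2·7+1) = 1125
Δ: 2! 12! 2! / 17! → 1/185640
sum: t=0:+1/2419200 t=1:−1/518400 t=2:+1/2419200 = -1/907200
3j²(7 2 7; 0 0 0) = Δ·Π!·Σ² = 56/3315  (sign +1)
sum: t=2:+1/2419200 = 1/2419200
3j²(7 2 7; -2 2 0) = Δ·Π!·Σ² = 27/1105  (sign -1)
combine: 4πI² = 1125·56/3315·27/1105 = 22680/48841
take √, sign -1: I = -0.19223140

-0.192231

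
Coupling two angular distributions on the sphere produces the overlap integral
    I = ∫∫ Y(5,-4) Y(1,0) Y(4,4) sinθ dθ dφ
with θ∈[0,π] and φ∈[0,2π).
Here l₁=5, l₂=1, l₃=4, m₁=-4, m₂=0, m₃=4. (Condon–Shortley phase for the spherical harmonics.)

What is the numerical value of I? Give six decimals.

Checks pass: Σm=0; 10 even; l₃=4∈[4,6].
(2·5+1)(2·1+1)(2·4+1) = 297
Δ: 2! 8! 0! / 11! → 1/495
sum: t=1:−1/576 = -1/576
3j²(5 1 4; 0 0 0) = Δ·Π!·Σ² = 5/99  (sign -1)
sum: t=1:−1/40320 = -1/40320
3j²(5 1 4; -4 0 4) = Δ·Π!·Σ² = 1/55  (sign -1)
combine: 4πI² = 297·5/99·1/55 = 3/11
take √, sign +1: I = 0.14731920

0.147319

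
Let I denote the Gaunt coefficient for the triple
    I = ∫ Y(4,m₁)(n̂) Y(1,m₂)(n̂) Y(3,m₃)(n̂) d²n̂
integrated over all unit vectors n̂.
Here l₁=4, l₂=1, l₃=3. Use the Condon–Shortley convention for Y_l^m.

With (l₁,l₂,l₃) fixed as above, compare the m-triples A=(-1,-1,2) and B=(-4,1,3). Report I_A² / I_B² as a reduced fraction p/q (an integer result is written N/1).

3/28

Same 4,1,3: normalisation and zero-m 3j drop out of the ratio.
A: Δ: 2! 6! 0! / 9! → 1/252; sum: t=0:+1/240 = 1/240; 3j²(4 1 3; -1 -1 2) = Δ·Π!·Σ² = 1/84  (sign -1)
B: Δ: 2! 6! 0! / 9! → 1/252; sum: t=2:+1/1440 = 1/1440; 3j²(4 1 3; -4 1 3) = Δ·Π!·Σ² = 1/9  (sign +1)
I_A²/I_B² = (1/84)/(1/9) = 3/28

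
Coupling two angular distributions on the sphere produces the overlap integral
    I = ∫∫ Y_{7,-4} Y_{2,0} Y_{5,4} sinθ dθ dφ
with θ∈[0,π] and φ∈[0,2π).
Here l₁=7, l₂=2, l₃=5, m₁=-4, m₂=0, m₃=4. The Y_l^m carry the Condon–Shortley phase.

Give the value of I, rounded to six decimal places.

Checks pass: Σm=0; 14 even; l₃=5∈[5,9].
(2·7+1)(2·2+1)(2·5+1) = 825
Δ: 4! 10! 0! / 15! → 1/15015
sum: t=2:+1/57600 = 1/57600
3j²(7 2 5; 0 0 0) = Δ·Π!·Σ² = 21/715  (sign -1)
sum: t=2:+1/1451520 = 1/1451520
3j²(7 2 5; -4 0 4) = Δ·Π!·Σ² = 1/91  (sign -1)
combine: 4πI² = 825·21/715·1/91 = 45/169
take √, sign +1: I = 0.14556534

0.145565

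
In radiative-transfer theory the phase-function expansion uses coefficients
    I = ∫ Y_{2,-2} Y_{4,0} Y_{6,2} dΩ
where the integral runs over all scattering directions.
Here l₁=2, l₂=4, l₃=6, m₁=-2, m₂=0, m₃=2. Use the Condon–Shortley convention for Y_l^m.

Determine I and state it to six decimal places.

0.133065

m-sum 0 ✓  L=12 even ✓  2≤6≤6 ✓
Π(2lᵢ+1) = 5×9×13 = 585
triangle coeff Δ(2,4,6) = 1/6435
Σ_t [0,0]: t=0:+1/2304 = 1/2304
(3j)²=5/143 [(2 4 6; 0 0 0)], sign=+1
Σ_t [0,0]: t=0:+1/13824 = 1/13824
(3j)²=14/1287 [(2 4 6; -2 0 2)], sign=+1
⇒ 4πI² = 350/1573
I = (+1)√(350/1573/(4π)) = 0.13306527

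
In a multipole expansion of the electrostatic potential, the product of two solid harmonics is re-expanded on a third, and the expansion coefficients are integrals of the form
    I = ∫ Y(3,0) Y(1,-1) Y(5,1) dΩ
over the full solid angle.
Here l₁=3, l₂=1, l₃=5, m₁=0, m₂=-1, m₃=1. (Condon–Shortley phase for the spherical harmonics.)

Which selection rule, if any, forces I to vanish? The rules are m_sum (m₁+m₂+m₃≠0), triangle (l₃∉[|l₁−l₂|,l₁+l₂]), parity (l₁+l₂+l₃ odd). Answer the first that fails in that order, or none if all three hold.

Σmᵢ = 0  ✓
l₃∈[|l₁−l₂|,l₁+l₂]=[2,4], have l₃=5  ✗
Σlᵢ = 9 ⇒ odd

triangle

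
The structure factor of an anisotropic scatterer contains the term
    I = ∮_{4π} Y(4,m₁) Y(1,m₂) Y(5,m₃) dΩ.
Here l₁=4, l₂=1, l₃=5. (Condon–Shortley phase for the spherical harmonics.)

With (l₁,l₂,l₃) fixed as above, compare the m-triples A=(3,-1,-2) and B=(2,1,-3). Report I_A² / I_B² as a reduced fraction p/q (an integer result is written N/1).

3/28

l's match ⇒ only the (l;m) 3-j factors differ between A and B.
A: triangle coeff Δ(4,1,5) = 1/495; Σ_t [0,0]: t=0:+1/10080 = 1/10080; (3j)²=1/165 [(4 1 5; 3 -1 -2)], sign=-1
B: triangle coeff Δ(4,1,5) = 1/495; Σ_t [0,0]: t=0:+1/2880 = 1/2880; (3j)²=28/495 [(4 1 5; 2 1 -3)], sign=+1
I_A²/I_B² = (1/165)/(28/495) = 3/28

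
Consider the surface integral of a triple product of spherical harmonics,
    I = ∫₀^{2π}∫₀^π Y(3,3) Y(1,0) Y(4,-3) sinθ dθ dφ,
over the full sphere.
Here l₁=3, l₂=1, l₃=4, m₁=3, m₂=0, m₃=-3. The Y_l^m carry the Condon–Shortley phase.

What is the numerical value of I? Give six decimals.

-0.162868

Checks pass: Σm=0; 8 even; l₃=4∈[2,4].
(2·3+1)(2·1+1)(2·4+1) = 189
Δ: 0! 6! 2! / 9! → 1/252
sum: t=0:+1/36 = 1/36
3j²(3 1 4; 0 0 0) = Δ·Π!·Σ² = 4/63  (sign +1)
sum: t=0:+1/720 = 1/720
3j²(3 1 4; 3 0 -3) = Δ·Π!·Σ² = 1/36  (sign -1)
combine: 4πI² = 189·4/63·1/36 = 1/3
take √, sign -1: I = -0.16286750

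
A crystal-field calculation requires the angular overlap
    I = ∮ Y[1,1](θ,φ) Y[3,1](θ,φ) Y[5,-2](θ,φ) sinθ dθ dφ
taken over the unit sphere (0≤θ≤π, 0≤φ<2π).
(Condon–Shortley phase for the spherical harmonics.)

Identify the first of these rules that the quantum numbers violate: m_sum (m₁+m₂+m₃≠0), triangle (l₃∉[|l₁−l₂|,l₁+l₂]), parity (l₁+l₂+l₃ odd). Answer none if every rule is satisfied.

triangle

m₁+m₂+m₃ = 1 + 1 − 2 = 0  ✓
triangle: |1−3|=2 ≤ l₃=5 ≤ 1+3=4  ✗
parity: l₁+l₂+l₃ = 9 is odd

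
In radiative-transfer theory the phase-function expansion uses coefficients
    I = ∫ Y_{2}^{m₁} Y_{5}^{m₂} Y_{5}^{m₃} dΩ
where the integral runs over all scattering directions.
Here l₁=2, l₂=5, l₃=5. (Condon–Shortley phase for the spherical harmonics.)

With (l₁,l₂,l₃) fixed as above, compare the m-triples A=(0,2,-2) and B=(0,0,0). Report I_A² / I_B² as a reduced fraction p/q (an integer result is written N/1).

Same 2,5,5: normalisation and zero-m 3j drop out of the ratio.
A: Δ: 2! 2! 8! / 13! → 1/38610; sum: t=0:+1/20160 t=1:−1/1440 t=2:+1/2880 = -1/3360; 3j²(2 5 5; 0 2 -2) = Δ·Π!·Σ² = 6/715  (sign +1)
B: Δ: 2! 2! 8! / 13! → 1/38610; sum: t=0:+1/2880 t=1:−1/576 t=2:+1/2880 = -1/960; 3j²(2 5 5; 0 0 0) = Δ·Π!·Σ² = 10/429  (sign +1)
I_A²/I_B² = (6/715)/(10/429) = 9/25

9/25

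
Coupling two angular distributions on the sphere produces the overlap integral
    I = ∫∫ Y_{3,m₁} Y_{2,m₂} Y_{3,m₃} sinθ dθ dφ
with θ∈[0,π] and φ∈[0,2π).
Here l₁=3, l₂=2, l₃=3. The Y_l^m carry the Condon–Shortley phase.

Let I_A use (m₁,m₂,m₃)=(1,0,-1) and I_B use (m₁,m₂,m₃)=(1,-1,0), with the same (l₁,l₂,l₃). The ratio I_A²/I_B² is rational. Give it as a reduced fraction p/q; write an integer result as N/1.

Shared (l₁,l₂,l₃)=(3,2,3): N and (l;000)² cancel in I_A²/I_B².
A: Δ = 2!·4!·2!/9! = 1/3780; Racah Σ t=0..2: t=0:+1/16 t=1:−1/6 t=2:+1/96 = -3/32; ⇒ 3j(3 2 3; 1 0 -1)² = 3/140, sgn -1
B: Δ = 2!·4!·2!/9! = 1/3780; Racah Σ t=0..1: t=0:+1/8 t=1:−1/12 = 1/24; ⇒ 3j(3 2 3; 1 -1 0)² = 1/210, sgn -1
I_A²/I_B² = (3/140)/(1/210) = 9/2

9/2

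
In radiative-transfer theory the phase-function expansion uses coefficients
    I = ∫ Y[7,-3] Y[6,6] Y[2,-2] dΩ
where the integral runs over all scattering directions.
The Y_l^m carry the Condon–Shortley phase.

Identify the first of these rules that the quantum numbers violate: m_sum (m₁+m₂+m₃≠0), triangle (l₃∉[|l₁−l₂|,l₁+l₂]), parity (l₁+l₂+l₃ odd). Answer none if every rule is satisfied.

m_sum

Σmᵢ = 1  ✗
l₃∈[|l₁−l₂|,l₁+l₂]=[1,13], have l₃=2
Σlᵢ = 15 ⇒ odd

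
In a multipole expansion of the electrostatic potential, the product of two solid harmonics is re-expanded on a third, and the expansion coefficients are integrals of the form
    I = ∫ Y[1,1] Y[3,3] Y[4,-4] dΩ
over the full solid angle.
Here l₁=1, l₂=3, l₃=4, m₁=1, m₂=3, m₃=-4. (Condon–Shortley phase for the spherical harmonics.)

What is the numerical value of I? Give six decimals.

Checks pass: Σm=0; 8 even; l₃=4∈[2,4].
(2·1+1)(2·3+1)(2·4+1) = 189
Δ: 0! 2! 6! / 9! → 1/252
sum: t=0:+1/36 = 1/36
3j²(1 3 4; 0 0 0) = Δ·Π!·Σ² = 4/63  (sign +1)
sum: t=0:+1/1440 = 1/1440
3j²(1 3 4; 1 3 -4) = Δ·Π!·Σ² = 1/9  (sign +1)
combine: 4πI² = 189·4/63·1/9 = 4/3
take √, sign +1: I = 0.32573501

0.325735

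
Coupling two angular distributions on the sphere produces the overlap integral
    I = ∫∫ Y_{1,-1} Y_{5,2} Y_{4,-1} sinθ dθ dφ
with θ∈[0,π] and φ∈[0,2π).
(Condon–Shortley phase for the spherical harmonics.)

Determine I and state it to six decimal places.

Rules hold: Σm=0, L=10 even, 4≤4≤6.
N = 3·11·9 = 297
Δ = 2!·0!·8!/11! = 1/495
Racah Σ t=1..1: t=1:−1/576 = -1/576
⇒ 3j(1 5 4; 0 0 0)² = 5/99, sgn -1
Racah Σ t=2..2: t=2:+1/1440 = 1/1440
⇒ 3j(1 5 4; -1 2 -1)² = 7/165, sgn -1
4πI² = N·(3j₀)²·(3jₘ)² = 7/11
I = +1·√(0.636364/4π) = 0.22503380

0.225034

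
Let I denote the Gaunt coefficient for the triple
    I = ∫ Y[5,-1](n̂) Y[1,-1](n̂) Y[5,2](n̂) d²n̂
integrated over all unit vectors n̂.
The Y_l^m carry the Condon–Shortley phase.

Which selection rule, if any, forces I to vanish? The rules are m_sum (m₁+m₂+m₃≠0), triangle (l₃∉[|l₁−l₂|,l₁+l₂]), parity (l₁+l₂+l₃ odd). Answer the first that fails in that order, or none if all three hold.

Σmᵢ = 0  ✓
l₃∈[|l₁−l₂|,l₁+l₂]=[4,6], have l₃=5  ✓
Σlᵢ = 11 ⇒ odd  ✗

parity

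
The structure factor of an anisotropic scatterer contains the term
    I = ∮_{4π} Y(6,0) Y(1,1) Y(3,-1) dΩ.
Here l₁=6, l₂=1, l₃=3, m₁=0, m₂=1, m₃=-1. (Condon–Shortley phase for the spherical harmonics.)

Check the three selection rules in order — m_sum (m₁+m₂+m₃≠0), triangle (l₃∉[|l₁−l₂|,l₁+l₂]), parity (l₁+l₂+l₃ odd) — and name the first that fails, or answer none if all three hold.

triangle

m₁+m₂+m₃ = 0 + 1 − 1 = 0  ✓
triangle: |6−1|=5 ≤ l₃=3 ≤ 6+1=7  ✗
parity: l₁+l₂+l₃ = 10 is even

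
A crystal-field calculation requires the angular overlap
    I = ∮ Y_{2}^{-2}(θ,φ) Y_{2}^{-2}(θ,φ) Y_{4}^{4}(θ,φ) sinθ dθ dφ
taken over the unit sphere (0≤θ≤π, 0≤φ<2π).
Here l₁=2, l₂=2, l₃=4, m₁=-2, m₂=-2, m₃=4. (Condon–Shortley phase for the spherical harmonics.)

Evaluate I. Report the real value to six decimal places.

Rules hold: Σm=0, L=8 even, 0≤4≤4.
N = 5·5·9 = 225
Δ = 0!·4!·4!/9! = 1/630
Racah Σ t=0..0: t=0:+1/16 = 1/16
⇒ 3j(2 2 4; 0 0 0)² = 2/35, sgn +1
Racah Σ t=0..0: t=0:+1/576 = 1/576
⇒ 3j(2 2 4; -2 -2 4)² = 1/9, sgn +1
4πI² = N·(3j₀)²·(3jₘ)² = 10/7
I = +1·√(1.42857/4π) = 0.33716777

0.337168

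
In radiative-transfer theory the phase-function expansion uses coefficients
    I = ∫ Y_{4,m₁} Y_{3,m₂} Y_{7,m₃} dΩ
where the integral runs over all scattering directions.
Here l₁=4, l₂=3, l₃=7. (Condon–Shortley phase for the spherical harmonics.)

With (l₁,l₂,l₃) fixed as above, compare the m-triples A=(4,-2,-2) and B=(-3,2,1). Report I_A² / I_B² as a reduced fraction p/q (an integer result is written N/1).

Shared (l₁,l₂,l₃)=(4,3,7): N and (l;000)² cancel in I_A²/I_B².
A: Δ = 0!·8!·6!/15! = 1/45045; Racah Σ t=0..0: t=0:+1/4838400 = 1/4838400; ⇒ 3j(4 3 7; 4 -2 -2)² = 1/5005, sgn -1
B: Δ = 0!·8!·6!/15! = 1/45045; Racah Σ t=0..0: t=0:+1/604800 = 1/604800; ⇒ 3j(4 3 7; -3 2 1)² = 16/15015, sgn +1
I_A²/I_B² = (1/5005)/(16/15015) = 3/16

3/16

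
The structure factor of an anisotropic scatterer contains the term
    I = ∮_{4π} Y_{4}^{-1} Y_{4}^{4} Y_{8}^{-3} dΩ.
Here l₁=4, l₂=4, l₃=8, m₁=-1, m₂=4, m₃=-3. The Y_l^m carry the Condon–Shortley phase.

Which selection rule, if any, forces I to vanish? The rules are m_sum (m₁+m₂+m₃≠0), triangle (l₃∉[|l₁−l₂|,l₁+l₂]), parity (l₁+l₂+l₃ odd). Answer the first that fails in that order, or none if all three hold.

m₁+m₂+m₃ = -1 + 4 − 3 = 0  ✓
triangle: |4−4|=0 ≤ l₃=8 ≤ 4+4=8  ✓
parity: l₁+l₂+l₃ = 16 is even  ✓

none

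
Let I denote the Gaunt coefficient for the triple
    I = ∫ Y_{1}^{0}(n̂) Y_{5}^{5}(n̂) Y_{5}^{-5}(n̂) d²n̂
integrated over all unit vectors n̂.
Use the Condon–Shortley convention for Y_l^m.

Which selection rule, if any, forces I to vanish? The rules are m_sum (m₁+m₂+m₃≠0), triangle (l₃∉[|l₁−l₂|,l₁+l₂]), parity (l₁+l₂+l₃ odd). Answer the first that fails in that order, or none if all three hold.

parity

Σmᵢ = 0  ✓
l₃∈[|l₁−l₂|,l₁+l₂]=[4,6], have l₃=5  ✓
Σlᵢ = 11 ⇒ odd  ✗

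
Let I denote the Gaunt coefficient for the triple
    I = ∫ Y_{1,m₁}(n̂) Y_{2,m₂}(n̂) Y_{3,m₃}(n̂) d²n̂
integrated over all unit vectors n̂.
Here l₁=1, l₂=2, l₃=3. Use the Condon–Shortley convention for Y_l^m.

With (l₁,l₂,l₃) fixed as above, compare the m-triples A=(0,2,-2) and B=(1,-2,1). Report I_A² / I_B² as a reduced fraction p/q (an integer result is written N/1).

l's match ⇒ only the (l;m) 3-j factors differ between A and B.
A: triangle coeff Δ(1,2,3) = 1/105; Σ_t [0,0]: t=0:+1/24 = 1/24; (3j)²=1/21 [(1 2 3; 0 2 -2)], sign=-1
B: triangle coeff Δ(1,2,3) = 1/105; Σ_t [0,0]: t=0:+1/48 = 1/48; (3j)²=1/105 [(1 2 3; 1 -2 1)], sign=+1
I_A²/I_B² = (1/21)/(1/105) = 5/1

5/1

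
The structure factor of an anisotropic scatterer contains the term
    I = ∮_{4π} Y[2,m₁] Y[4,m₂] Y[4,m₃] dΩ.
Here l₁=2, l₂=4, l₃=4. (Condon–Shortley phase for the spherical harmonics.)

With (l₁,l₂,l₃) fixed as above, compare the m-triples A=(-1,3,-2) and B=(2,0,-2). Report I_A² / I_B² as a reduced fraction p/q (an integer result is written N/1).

35/36

Same 2,4,4: normalisation and zero-m 3j drop out of the ratio.
A: Δ: 2! 2! 6! / 11! → 1/13860; sum: t=1:−1/1440 t=2:+1/240 = 1/288; 3j²(2 4 4; -1 3 -2) = Δ·Π!·Σ² = 5/132  (sign +1)
B: Δ: 2! 2! 6! / 11! → 1/13860; sum: t=0:+1/192 = 1/192; 3j²(2 4 4; 2 0 -2) = Δ·Π!·Σ² = 3/77  (sign +1)
I_A²/I_B² = (5/132)/(3/77) = 35/36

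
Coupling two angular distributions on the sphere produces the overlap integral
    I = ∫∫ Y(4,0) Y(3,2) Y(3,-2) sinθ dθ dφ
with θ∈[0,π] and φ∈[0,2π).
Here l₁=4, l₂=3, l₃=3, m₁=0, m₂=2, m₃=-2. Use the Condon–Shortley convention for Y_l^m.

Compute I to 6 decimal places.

-0.179515

m-sum 0 ✓  L=10 even ✓  1≤3≤7 ✓
Π(2lᵢ+1) = 9×7×7 = 441
triangle coeff Δ(4,3,3) = 1/34650
Σ_t [1,3]: t=1:−1/72 t=2:+1/16 t=3:−1/72 = 5/144
(3j)²=2/77 [(4 3 3; 0 0 0)], sign=-1
Σ_t [3,4]: t=3:−1/72 t=4:+1/576 = -7/576
(3j)²=7/198 [(4 3 3; 0 2 -2)], sign=+1
⇒ 4πI² = 49/121
I = (-1)√(49/121/(4π)) = -0.17951487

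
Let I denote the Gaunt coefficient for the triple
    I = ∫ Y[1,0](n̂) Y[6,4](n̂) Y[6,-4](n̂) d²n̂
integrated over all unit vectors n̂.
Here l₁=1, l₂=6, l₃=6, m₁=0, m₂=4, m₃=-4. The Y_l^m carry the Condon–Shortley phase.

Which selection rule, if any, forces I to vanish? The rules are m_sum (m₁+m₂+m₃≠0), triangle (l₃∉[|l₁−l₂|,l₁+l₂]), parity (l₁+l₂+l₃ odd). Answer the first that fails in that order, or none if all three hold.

parity

azimuthal sum: 0 + 4 − 4 = 0  ✓
5 ≤ 6 ≤ 7 (triangle on l)  ✓
L = 1 + 6 + 6 = 13 (odd)  ✗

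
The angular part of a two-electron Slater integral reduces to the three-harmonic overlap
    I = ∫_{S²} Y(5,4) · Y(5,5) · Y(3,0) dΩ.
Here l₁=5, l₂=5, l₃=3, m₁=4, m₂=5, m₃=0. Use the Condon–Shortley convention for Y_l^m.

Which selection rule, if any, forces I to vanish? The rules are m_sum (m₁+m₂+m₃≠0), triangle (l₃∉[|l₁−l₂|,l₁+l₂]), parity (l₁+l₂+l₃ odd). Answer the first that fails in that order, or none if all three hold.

m₁+m₂+m₃ = 4 + 5 + 0 = 9  ✗
triangle: |5−5|=0 ≤ l₃=3 ≤ 5+5=10
parity: l₁+l₂+l₃ = 13 is odd

m_sum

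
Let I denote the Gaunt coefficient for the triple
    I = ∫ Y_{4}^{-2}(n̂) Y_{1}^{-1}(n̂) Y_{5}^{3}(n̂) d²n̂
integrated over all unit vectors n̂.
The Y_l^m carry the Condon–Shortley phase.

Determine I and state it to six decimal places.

-0.259847

m-sum 0 ✓  L=10 even ✓  3≤5≤5 ✓
Π(2lᵢ+1) = 9×3×11 = 297
triangle coeff Δ(4,1,5) = 1/495
Σ_t [0,0]: t=0:+1/576 = 1/576
(3j)²=5/99 [(4 1 5; 0 0 0)], sign=-1
Σ_t [0,0]: t=0:+1/2880 = 1/2880
(3j)²=28/495 [(4 1 5; -2 -1 3)], sign=+1
⇒ 4πI² = 28/33
I = (-1)√(28/33/(4π)) = -0.25984664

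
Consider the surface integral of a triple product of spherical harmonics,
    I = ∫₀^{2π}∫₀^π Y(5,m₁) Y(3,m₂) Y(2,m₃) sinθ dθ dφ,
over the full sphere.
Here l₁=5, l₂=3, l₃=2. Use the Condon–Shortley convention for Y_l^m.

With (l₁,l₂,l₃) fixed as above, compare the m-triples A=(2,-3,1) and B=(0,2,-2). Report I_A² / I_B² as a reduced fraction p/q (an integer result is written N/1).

7/5

Same 5,3,2: normalisation and zero-m 3j drop out of the ratio.
A: Δ: 6! 4! 0! / 11! → 1/2310; sum: t=0:+1/4320 = 1/4320; 3j²(5 3 2; 2 -3 1) = Δ·Π!·Σ² = 1/330  (sign -1)
B: Δ: 6! 4! 0! / 11! → 1/2310; sum: t=5:−1/2880 = -1/2880; 3j²(5 3 2; 0 2 -2) = Δ·Π!·Σ² = 1/462  (sign -1)
I_A²/I_B² = (1/330)/(1/462) = 7/5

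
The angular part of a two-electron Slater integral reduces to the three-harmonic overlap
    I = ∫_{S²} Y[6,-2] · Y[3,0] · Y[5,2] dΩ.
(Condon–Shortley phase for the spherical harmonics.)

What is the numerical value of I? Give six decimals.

0.058844

m-sum 0 ✓  L=14 even ✓  3≤5≤9 ✓
Π(2lᵢ+1) = 13×7×11 = 1001
triangle coeff Δ(6,3,5) = 1/675675
Σ_t [1,3]: t=1:−1/8640 t=2:+1/2304 t=3:−1/8640 = 7/34560
(3j)²=7/429 [(6 3 5; 0 0 0)], sign=-1
Σ_t [1,3]: t=1:−1/60480 t=2:+1/5760 t=3:−1/8640 = 1/24192
(3j)²=8/3003 [(6 3 5; -2 0 2)], sign=-1
⇒ 4πI² = 56/1287
I = (+1)√(56/1287/(4π)) = 0.05884368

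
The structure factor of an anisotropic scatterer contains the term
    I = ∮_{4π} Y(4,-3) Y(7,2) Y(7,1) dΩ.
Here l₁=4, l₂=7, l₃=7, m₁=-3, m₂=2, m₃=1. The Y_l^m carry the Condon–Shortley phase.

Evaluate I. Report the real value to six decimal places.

Checks pass: Σm=0; 18 even; l₃=7∈[3,11].
(2·4+1)(2·7+1)(2·7+1) = 2025
Δ: 4! 4! 10! / 19! → 1/58198140
sum: t=0:+1/17418240 t=1:−1/622080 t=2:+1/230400 t=3:−1/622080 t=4:+1/17418240 = 1/806400
3j²(4 7 7; 0 0 0) = Δ·Π!·Σ² = 2268/230945  (sign -1)
sum: t=3:−1/2488320 t=4:+1/2073600 = 1/12441600
3j²(4 7 7; -3 2 1) = Δ·Π!·Σ² = 98/138567  (sign +1)
combine: 4πI² = 2025·2268/230945·98/138567 = 30005640/2133423721
take √, sign -1: I = -0.03345476

-0.033455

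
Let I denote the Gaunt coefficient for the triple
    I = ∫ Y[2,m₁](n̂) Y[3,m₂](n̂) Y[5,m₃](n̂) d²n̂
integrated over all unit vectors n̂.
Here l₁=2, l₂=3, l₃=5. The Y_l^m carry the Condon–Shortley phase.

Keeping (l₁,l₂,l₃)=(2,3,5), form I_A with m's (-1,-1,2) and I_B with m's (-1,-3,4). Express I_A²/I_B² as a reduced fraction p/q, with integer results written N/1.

Same 2,3,5: normalisation and zero-m 3j drop out of the ratio.
A: Δ: 0! 4! 6! / 11! → 1/2310; sum: t=0:+1/288 = 1/288; 3j²(2 3 5; -1 -1 2) = Δ·Π!·Σ² = 1/22  (sign -1)
B: Δ: 0! 4! 6! / 11! → 1/2310; sum: t=0:+1/4320 = 1/4320; 3j²(2 3 5; -1 -3 4) = Δ·Π!·Σ² = 2/55  (sign -1)
I_A²/I_B² = (1/22)/(2/55) = 5/4

5/4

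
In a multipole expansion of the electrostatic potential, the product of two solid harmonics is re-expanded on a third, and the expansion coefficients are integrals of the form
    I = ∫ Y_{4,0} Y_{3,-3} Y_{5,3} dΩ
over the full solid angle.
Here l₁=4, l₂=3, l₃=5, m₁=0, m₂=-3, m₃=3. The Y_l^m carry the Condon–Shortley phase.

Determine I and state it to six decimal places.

Checks pass: Σm=0; 12 even; l₃=5∈[1,7].
(2·4+1)(2·3+1)(2·5+1) = 693
Δ: 2! 6! 4! / 13! → 1/180180
sum: t=0:+1/576 t=1:−1/144 t=2:+1/576 = -1/288
3j²(4 3 5; 0 0 0) = Δ·Π!·Σ² = 20/1001  (sign +1)
sum: t=0:+1/2304 = 1/2304
3j²(4 3 5; 0 -3 3) = Δ·Π!·Σ² = 5/143  (sign +1)
combine: 4πI² = 693·20/1001·5/143 = 900/1859
take √, sign +1: I = 0.19628026

0.196280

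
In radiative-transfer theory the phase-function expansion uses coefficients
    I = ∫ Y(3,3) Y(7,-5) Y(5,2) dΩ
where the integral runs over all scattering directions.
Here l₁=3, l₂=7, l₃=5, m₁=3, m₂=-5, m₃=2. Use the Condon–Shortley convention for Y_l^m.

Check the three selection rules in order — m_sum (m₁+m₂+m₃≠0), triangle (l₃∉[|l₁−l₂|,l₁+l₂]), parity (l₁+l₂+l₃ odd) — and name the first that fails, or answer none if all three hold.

Σmᵢ = 0  ✓
l₃∈[|l₁−l₂|,l₁+l₂]=[4,10], have l₃=5  ✓
Σlᵢ = 15 ⇒ odd  ✗

parity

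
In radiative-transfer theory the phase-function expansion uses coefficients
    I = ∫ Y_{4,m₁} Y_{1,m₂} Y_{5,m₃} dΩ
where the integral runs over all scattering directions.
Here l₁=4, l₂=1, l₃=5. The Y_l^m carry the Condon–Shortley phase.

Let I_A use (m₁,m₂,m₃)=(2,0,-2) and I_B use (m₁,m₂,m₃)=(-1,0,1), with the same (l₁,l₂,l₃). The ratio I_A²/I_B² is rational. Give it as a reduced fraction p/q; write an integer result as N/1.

l's match ⇒ only the (l;m) 3-j factors differ between A and B.
A: triangle coeff Δ(4,1,5) = 1/495; Σ_t [0,0]: t=0:+1/1440 = 1/1440; (3j)²=7/165 [(4 1 5; 2 0 -2)], sign=-1
B: triangle coeff Δ(4,1,5) = 1/495; Σ_t [0,0]: t=0:+1/720 = 1/720; (3j)²=8/165 [(4 1 5; -1 0 1)], sign=+1
I_A²/I_B² = (7/165)/(8/165) = 7/8

7/8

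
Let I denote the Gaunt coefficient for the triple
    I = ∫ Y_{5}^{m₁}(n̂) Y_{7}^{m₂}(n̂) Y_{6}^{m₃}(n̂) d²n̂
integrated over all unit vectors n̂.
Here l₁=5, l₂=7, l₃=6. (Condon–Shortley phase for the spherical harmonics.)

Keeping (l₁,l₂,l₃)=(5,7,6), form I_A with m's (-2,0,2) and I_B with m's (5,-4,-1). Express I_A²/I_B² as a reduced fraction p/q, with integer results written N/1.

1681/3850

Shared (l₁,l₂,l₃)=(5,7,6): N and (l;000)² cancel in I_A²/I_B².
A: Δ = 6!·4!·8!/19! = 1/174594420; Racah Σ t=3..6: t=3:−1/497664 t=4:+1/207360 t=5:−1/691200 t=6:+1/21772800 = 41/29030400; ⇒ 3j(5 7 6; -2 0 2)² = 11767/1385670, sgn +1
B: Δ = 6!·4!·8!/19! = 1/174594420; Racah Σ t=0..0: t=0:+1/12441600 = 1/12441600; ⇒ 3j(5 7 6; 5 -4 -1)² = 245/12597, sgn -1
I_A²/I_B² = (11767/1385670)/(245/12597) = 1681/3850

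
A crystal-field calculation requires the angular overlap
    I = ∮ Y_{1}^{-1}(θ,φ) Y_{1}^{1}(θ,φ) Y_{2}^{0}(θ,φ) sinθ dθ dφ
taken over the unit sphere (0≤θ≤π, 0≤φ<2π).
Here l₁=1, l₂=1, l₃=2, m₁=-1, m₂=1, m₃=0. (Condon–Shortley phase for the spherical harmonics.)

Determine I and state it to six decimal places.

m-sum 0 ✓  L=4 even ✓  0≤2≤2 ✓
Π(2lᵢ+1) = 3×3×5 = 45
triangle coeff Δ(1,1,2) = 1/30
Σ_t [0,0]: t=0:+1/1 = 1/1
(3j)²=2/15 [(1 1 2; 0 0 0)], sign=+1
Σ_t [0,0]: t=0:+1/4 = 1/4
(3j)²=1/30 [(1 1 2; -1 1 0)], sign=+1
⇒ 4πI² = 1/5
I = (+1)√(1/5/(4π)) = 0.12615663

0.126157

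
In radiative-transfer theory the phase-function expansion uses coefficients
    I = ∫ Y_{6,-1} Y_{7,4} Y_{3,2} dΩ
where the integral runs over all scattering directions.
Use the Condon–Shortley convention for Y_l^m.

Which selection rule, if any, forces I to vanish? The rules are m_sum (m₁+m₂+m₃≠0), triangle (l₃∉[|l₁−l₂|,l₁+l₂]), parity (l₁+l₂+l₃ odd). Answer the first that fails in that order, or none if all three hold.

azimuthal sum: -1 + 4 + 2 = 5  ✗
1 ≤ 3 ≤ 13 (triangle on l)
L = 6 + 7 + 3 = 16 (even)

m_sum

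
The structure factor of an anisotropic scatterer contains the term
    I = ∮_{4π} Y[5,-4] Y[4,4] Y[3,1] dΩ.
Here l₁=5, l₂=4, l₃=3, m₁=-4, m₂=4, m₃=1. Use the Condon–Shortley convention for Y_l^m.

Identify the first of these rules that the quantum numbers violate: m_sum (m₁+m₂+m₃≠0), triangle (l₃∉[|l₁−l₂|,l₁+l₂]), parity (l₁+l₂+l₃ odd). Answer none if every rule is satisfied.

m_sum

Σmᵢ = 1  ✗
l₃∈[|l₁−l₂|,l₁+l₂]=[1,9], have l₃=3
Σlᵢ = 12 ⇒ even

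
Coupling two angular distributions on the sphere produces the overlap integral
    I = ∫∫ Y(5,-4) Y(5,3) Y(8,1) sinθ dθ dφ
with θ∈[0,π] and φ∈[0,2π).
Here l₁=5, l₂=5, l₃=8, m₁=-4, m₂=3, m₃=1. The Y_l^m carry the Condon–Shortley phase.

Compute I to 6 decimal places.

Rules hold: Σm=0, L=18 even, 0≤8≤10.
N = 11·11·17 = 2057
Δ = 2!·8!·8!/19! = 1/37413090
Racah Σ t=0..2: t=0:+1/1036800 t=1:−1/331776 t=2:+1/1036800 = -1/921600
⇒ 3j(5 5 8; 0 0 0)² = 490/46189, sgn -1
Racah Σ t=1..2: t=1:−1/203212800 t=2:+1/14515200 = 13/203212800
⇒ 3j(5 5 8; -4 3 1)² = 104/17765, sgn -1
4πI² = N·(3j₀)²·(3jₘ)² = 784/6137
I = +1·√(0.12775/4π) = 0.10082658

0.100827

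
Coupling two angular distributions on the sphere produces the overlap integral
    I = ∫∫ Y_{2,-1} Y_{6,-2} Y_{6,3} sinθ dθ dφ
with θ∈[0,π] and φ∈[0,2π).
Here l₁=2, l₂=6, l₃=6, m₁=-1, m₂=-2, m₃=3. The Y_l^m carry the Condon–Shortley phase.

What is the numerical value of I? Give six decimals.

m-sum 0 ✓  L=14 even ✓  4≤6≤8 ✓
Π(2lᵢ+1) = 5×13×13 = 845
triangle coeff Δ(2,6,6) = 1/90090
Σ_t [0,2]: t=0:+1/69120 t=1:−1/14400 t=2:+1/69120 = -7/172800
(3j)²=14/715 [(2 6 6; 0 0 0)], sign=-1
Σ_t [1,2]: t=1:−1/60480 t=2:+1/161280 = -1/96768
(3j)²=15/1001 [(2 6 6; -1 -2 3)], sign=+1
⇒ 4πI² = 30/121
I = (-1)√(30/121/(4π)) = -0.14046335

-0.140463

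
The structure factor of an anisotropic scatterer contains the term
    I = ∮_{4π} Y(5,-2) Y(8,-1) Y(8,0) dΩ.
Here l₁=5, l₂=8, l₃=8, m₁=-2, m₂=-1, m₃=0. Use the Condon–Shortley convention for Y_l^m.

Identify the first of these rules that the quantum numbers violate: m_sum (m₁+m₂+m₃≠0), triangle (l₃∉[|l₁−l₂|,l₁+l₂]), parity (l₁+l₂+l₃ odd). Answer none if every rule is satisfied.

m_sum

azimuthal sum: -2 − 1 + 0 = -3  ✗
3 ≤ 8 ≤ 13 (triangle on l)
L = 5 + 8 + 8 = 21 (odd)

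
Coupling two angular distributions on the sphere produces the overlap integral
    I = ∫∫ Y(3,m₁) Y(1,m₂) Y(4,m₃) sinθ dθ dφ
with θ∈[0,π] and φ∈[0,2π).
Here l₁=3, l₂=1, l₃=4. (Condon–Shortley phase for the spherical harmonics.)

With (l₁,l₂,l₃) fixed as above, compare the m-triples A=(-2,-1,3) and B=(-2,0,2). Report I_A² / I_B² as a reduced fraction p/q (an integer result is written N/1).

7/4

l's match ⇒ only the (l;m) 3-j factors differ between A and B.
A: triangle coeff Δ(3,1,4) = 1/252; Σ_t [0,0]: t=0:+1/240 = 1/240; (3j)²=1/12 [(3 1 4; -2 -1 3)], sign=-1
B: triangle coeff Δ(3,1,4) = 1/252; Σ_t [0,0]: t=0:+1/120 = 1/120; (3j)²=1/21 [(3 1 4; -2 0 2)], sign=+1
I_A²/I_B² = (1/12)/(1/21) = 7/4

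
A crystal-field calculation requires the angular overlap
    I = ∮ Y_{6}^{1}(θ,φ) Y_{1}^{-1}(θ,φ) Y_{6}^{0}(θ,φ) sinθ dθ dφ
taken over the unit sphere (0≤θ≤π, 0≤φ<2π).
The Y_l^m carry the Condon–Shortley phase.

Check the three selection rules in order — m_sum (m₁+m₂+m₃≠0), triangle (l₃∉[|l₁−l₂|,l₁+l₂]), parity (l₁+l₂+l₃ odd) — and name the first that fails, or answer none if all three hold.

Σmᵢ = 0  ✓
l₃∈[|l₁−l₂|,l₁+l₂]=[5,7], have l₃=6  ✓
Σlᵢ = 13 ⇒ odd  ✗

parity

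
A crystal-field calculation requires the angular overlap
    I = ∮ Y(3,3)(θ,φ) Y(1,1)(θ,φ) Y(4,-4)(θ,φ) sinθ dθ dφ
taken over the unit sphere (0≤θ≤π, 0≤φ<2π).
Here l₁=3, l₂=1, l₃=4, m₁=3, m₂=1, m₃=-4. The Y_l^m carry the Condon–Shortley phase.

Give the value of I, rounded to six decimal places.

0.325735

Rules hold: Σm=0, L=8 even, 2≤4≤4.
N = 7·3·9 = 189
Δ = 0!·6!·2!/9! = 1/252
Racah Σ t=0..0: t=0:+1/36 = 1/36
⇒ 3j(3 1 4; 0 0 0)² = 4/63, sgn +1
Racah Σ t=0..0: t=0:+1/1440 = 1/1440
⇒ 3j(3 1 4; 3 1 -4)² = 1/9, sgn +1
4πI² = N·(3j₀)²·(3jₘ)² = 4/3
I = +1·√(1.33333/4π) = 0.32573501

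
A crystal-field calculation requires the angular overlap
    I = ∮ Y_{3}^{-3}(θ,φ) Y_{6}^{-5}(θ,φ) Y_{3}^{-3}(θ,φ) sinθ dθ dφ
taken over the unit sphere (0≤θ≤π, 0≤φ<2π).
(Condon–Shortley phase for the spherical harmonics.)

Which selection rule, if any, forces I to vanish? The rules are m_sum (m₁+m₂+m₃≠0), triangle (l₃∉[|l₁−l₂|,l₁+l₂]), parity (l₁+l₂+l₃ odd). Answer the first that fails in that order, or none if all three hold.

Σmᵢ = -11  ✗
l₃∈[|l₁−l₂|,l₁+l₂]=[3,9], have l₃=3
Σlᵢ = 12 ⇒ even

m_sum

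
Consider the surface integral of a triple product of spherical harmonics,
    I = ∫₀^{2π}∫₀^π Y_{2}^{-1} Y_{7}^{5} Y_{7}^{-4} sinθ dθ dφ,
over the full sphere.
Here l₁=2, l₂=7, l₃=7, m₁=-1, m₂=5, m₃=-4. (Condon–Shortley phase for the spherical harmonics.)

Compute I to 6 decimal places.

-0.188767

Rules hold: Σm=0, L=16 even, 5≤7≤9.
N = 5·15·15 = 1125
Δ = 2!·2!·12!/17! = 1/185640
Racah Σ t=0..2: t=0:+1/2419200 t=1:−1/518400 t=2:+1/2419200 = -1/907200
⇒ 3j(2 7 7; 0 0 0)² = 56/3315, sgn +1
Racah Σ t=1..2: t=1:−1/79833600 t=2:+1/14515200 = 1/17740800
⇒ 3j(2 7 7; -1 5 -4)² = 729/30940, sgn -1
4πI² = N·(3j₀)²·(3jₘ)² = 21870/48841
I = -1·√(0.44778/4π) = -0.18876748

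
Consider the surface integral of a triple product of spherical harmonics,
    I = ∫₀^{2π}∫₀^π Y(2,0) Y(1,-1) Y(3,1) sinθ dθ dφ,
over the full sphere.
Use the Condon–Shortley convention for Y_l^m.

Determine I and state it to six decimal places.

-0.202301

Rules hold: Σm=0, L=6 even, 1≤3≤3.
N = 5·3·7 = 105
Δ = 0!·4!·2!/7! = 1/105
Racah Σ t=0..0: t=0:+1/4 = 1/4
⇒ 3j(2 1 3; 0 0 0)² = 3/35, sgn -1
Racah Σ t=0..0: t=0:+1/8 = 1/8
⇒ 3j(2 1 3; 0 -1 1)² = 2/35, sgn +1
4πI² = N·(3j₀)²·(3jₘ)² = 18/35
I = -1·√(0.514286/4π) = -0.20230066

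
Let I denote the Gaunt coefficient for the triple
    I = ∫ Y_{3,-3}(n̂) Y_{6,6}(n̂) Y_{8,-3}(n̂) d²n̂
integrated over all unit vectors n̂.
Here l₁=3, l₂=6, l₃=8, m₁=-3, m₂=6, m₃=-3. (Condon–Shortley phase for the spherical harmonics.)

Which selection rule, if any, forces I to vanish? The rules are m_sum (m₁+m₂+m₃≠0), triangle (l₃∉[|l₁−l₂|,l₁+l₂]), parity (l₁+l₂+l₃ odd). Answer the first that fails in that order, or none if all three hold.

azimuthal sum: -3 + 6 − 3 = 0  ✓
3 ≤ 8 ≤ 9 (triangle on l)  ✓
L = 3 + 6 + 8 = 17 (odd)  ✗

parity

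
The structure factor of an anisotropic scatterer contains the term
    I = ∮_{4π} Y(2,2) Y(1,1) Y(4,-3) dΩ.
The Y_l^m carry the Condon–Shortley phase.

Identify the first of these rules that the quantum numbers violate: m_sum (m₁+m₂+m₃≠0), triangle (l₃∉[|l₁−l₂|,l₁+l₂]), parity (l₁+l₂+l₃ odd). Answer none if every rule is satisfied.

Σmᵢ = 0  ✓
l₃∈[|l₁−l₂|,l₁+l₂]=[1,3], have l₃=4  ✗
Σlᵢ = 7 ⇒ odd

triangle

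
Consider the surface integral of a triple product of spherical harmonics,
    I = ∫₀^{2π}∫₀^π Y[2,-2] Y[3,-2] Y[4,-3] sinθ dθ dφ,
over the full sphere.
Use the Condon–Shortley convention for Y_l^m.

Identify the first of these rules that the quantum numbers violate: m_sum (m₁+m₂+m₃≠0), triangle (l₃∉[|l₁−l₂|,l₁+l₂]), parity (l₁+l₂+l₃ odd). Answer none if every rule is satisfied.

Σmᵢ = -7  ✗
l₃∈[|l₁−l₂|,l₁+l₂]=[1,5], have l₃=4
Σlᵢ = 9 ⇒ odd

m_sum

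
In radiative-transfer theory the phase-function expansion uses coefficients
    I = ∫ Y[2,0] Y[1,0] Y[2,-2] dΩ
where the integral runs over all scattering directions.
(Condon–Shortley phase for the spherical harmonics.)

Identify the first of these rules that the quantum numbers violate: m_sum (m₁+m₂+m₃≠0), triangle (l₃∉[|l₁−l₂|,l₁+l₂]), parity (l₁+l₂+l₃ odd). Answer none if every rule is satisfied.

m_sum

Σmᵢ = -2  ✗
l₃∈[|l₁−l₂|,l₁+l₂]=[1,3], have l₃=2
Σlᵢ = 5 ⇒ odd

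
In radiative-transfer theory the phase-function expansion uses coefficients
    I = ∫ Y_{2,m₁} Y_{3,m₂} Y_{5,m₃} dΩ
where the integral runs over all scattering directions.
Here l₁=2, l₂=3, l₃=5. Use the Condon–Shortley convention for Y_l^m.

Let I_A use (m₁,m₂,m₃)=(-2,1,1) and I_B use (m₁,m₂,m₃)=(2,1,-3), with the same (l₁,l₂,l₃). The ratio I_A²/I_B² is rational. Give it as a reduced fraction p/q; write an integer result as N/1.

Shared (l₁,l₂,l₃)=(2,3,5): N and (l;000)² cancel in I_A²/I_B².
A: Δ = 0!·4!·6!/11! = 1/2310; Racah Σ t=0..0: t=0:+1/1152 = 1/1152; ⇒ 3j(2 3 5; -2 1 1)² = 1/154, sgn +1
B: Δ = 0!·4!·6!/11! = 1/2310; Racah Σ t=0..0: t=0:+1/1152 = 1/1152; ⇒ 3j(2 3 5; 2 1 -3)² = 1/33, sgn +1
I_A²/I_B² = (1/154)/(1/33) = 3/14

3/14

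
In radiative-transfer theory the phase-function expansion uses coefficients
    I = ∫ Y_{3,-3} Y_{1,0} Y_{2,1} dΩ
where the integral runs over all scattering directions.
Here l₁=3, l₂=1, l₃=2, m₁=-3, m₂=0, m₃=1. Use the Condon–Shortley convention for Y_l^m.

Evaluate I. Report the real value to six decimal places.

m-sum = -3 + 0 + 1 = -2 ≠ 0 ⇒ I = 0

0.000000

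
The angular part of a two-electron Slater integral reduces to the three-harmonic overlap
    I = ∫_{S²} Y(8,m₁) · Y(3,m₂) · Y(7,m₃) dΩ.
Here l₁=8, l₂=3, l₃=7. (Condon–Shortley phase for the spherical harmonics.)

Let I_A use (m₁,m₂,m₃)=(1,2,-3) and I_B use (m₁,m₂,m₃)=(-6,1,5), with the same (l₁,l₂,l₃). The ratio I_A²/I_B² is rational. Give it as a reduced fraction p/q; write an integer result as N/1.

Same 8,3,7: normalisation and zero-m 3j drop out of the ratio.
A: Δ: 4! 12! 2! / 19! → 1/5290740; sum: t=3:−1/11612160 t=4:+1/52254720 = -1/14929920; 3j²(8 3 7; 1 2 -3) = Δ·Π!·Σ² = 1225/75582  (sign -1)
B: Δ: 4! 12! 2! / 19! → 1/5290740; sum: t=2:+1/3832012800 t=3:−1/239500800 t=4:+1/348364800 = -1/958003200; 3j²(8 3 7; -6 1 5) = Δ·Π!·Σ² = 8/4845  (sign -1)
I_A²/I_B² = (1225/75582)/(8/4845) = 6125/624

6125/624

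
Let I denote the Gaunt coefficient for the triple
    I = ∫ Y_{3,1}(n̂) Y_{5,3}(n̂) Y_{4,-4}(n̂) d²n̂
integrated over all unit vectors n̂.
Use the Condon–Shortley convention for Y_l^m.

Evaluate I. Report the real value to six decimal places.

Rules hold: Σm=0, L=12 even, 2≤4≤8.
N = 7·11·9 = 693
Δ = 4!·2!·6!/13! = 1/180180
Racah Σ t=1..3: t=1:−1/576 t=2:+1/144 t=3:−1/576 = 1/288
⇒ 3j(3 5 4; 0 0 0)² = 20/1001, sgn +1
Racah Σ t=2..2: t=2:+1/5760 = 1/5760
⇒ 3j(3 5 4; 1 3 -4)² = 56/2145, sgn +1
4πI² = N·(3j₀)²·(3jₘ)² = 672/1859
I = +1·√(0.361485/4π) = 0.16960553

0.169606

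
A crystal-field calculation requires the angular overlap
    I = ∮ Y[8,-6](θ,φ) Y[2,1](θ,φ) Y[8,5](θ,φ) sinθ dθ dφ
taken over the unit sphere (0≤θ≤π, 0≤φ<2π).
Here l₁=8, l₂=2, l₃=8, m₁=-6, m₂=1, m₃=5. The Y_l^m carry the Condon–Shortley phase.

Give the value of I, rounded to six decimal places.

0.193241

Rules hold: Σm=0, L=18 even, 6≤8≤10.
N = 17·5·17 = 1445
Δ = 2!·14!·2!/19! = 1/348840
Racah Σ t=0..2: t=0:+1/116121600 t=1:−1/25401600 t=2:+1/116121600 = -1/45158400
⇒ 3j(8 2 8; 0 0 0)² = 24/1615, sgn -1
Racah Σ t=1..2: t=1:−1/12454041600 t=2:+1/1916006400 = 1/2264371200
⇒ 3j(8 2 8; -6 1 5)² = 847/38760, sgn -1
4πI² = N·(3j₀)²·(3jₘ)² = 847/1805
I = +1·√(0.469252/4π) = 0.19324051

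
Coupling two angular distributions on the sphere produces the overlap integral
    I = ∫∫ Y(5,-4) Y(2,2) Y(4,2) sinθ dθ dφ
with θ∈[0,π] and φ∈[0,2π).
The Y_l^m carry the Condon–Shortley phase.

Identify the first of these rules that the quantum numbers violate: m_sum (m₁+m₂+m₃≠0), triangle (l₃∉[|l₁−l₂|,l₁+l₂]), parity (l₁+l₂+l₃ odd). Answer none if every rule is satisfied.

azimuthal sum: -4 + 2 + 2 = 0  ✓
3 ≤ 4 ≤ 7 (triangle on l)  ✓
L = 5 + 2 + 4 = 11 (odd)  ✗

parity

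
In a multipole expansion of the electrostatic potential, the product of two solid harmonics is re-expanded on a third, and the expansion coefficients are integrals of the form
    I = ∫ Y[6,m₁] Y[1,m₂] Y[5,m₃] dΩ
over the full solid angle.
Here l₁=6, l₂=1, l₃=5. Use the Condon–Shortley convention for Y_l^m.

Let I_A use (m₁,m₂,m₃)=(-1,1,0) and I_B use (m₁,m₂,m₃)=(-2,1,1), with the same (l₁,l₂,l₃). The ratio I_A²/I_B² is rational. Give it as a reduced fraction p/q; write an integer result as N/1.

3/4

Shared (l₁,l₂,l₃)=(6,1,5): N and (l;000)² cancel in I_A²/I_B².
A: Δ = 2!·10!·0!/13! = 1/858; Racah Σ t=2..2: t=2:+1/28800 = 1/28800; ⇒ 3j(6 1 5; -1 1 0)² = 7/286, sgn -1
B: Δ = 2!·10!·0!/13! = 1/858; Racah Σ t=2..2: t=2:+1/34560 = 1/34560; ⇒ 3j(6 1 5; -2 1 1)² = 14/429, sgn +1
I_A²/I_B² = (7/286)/(14/429) = 3/4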